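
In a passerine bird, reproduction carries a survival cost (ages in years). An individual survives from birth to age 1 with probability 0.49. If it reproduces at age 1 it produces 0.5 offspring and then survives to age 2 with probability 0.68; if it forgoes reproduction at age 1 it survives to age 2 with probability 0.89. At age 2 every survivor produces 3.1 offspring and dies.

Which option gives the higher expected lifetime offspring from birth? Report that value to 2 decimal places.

breed at age 1: R₀ = 0.49 × (0.5 + 0.68 × 3.1) = 0.49 × 2.6080 = 1.2779
delay to age 2: R₀ = 0.49 × (0.89 × 3.1) = 0.49 × 2.7590 = 1.3519
Higher: delay to age 2 (1.3519).

1.35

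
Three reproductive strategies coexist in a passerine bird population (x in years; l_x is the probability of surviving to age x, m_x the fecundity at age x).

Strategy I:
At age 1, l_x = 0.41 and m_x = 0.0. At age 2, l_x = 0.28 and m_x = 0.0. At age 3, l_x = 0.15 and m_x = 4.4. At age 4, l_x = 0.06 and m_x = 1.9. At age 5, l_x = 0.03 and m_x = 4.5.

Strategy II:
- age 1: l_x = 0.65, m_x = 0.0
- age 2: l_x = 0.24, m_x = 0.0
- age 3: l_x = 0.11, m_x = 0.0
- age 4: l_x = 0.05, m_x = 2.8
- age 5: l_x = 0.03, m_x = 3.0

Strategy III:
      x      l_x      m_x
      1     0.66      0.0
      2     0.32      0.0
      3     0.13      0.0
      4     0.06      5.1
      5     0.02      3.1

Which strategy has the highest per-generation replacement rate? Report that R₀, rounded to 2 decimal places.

0.91

Strategy I: R₀ = 0.41×0.0 + 0.28×0.0 + 0.15×4.4 + 0.06×1.9 + 0.03×4.5 = 0.9090
Strategy II: R₀ = 0.65×0.0 + 0.24×0.0 + 0.11×0.0 + 0.05×2.8 + 0.03×3.0 = 0.2300
Strategy III: R₀ = 0.66×0.0 + 0.32×0.0 + 0.13×0.0 + 0.06×5.1 + 0.02×3.1 = 0.3680
Highest R₀: strategy I with 0.9090.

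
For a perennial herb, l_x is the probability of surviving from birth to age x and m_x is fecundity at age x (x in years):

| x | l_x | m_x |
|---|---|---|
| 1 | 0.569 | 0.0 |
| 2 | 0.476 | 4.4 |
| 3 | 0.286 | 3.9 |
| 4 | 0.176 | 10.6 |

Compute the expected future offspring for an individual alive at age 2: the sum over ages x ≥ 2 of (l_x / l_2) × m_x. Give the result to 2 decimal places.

l_2 = 0.476. Conditional survival from age 2 to x is l_x / l_2.
  x=2: (0.476/0.476) × 4.4 = 4.4000
  x=3: (0.286/0.476) × 3.9 = 2.3433
  x=4: (0.176/0.476) × 10.6 = 3.9193
Sum = 4.4000 + 2.3433 + 3.9193 = 10.6626

10.66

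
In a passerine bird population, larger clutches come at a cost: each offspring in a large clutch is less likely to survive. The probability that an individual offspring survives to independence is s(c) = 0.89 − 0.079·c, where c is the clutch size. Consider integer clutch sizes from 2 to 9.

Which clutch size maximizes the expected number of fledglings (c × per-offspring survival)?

Expected fledglings = c × s(c):
  c=2: 2 × 0.732 = 1.464
  c=3: 3 × 0.653 = 1.959
  c=4: 4 × 0.574 = 2.296
  c=5: 5 × 0.495 = 2.475
  c=6: 6 × 0.416 = 2.496
  c=7: 7 × 0.337 = 2.359
  c=8: 8 × 0.258 = 2.064
  c=9: 9 × 0.179 = 1.611
Maximum at c = 6 (2.496 fledglings).

6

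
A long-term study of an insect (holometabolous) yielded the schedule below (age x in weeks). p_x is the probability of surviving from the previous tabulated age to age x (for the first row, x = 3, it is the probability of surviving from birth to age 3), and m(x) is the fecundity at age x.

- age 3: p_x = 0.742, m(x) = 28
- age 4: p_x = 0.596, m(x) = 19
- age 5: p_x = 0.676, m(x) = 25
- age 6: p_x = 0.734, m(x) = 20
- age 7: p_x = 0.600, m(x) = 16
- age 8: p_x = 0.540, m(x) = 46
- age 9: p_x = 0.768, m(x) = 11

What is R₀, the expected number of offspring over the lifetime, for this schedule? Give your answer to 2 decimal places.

Survivorship from birth: l_x = p_3·p_4·…·p_x.
  l_3 = 0.74200
  l_4 = 0.44223
  l_5 = 0.29895
  l_6 = 0.21943
  l_7 = 0.13166
  l_8 = 0.07109
  l_9 = 0.05460
R₀ = Σ l_x m(x):
  age 3: 0.74200 × 28 = 20.7760
  age 4: 0.44223 × 19 = 8.4024
  age 5: 0.29895 × 25 = 7.4737
  age 6: 0.21943 × 20 = 4.3886
  age 7: 0.13166 × 16 = 2.1066
  age 8: 0.07109 × 46 = 3.2701
  age 9: 0.05460 × 11 = 0.6006
R₀ = 20.7760 + 8.4024 + 7.4737 + 4.3886 + 2.1066 + 3.2701 + 0.6006 = 47.0180

47.02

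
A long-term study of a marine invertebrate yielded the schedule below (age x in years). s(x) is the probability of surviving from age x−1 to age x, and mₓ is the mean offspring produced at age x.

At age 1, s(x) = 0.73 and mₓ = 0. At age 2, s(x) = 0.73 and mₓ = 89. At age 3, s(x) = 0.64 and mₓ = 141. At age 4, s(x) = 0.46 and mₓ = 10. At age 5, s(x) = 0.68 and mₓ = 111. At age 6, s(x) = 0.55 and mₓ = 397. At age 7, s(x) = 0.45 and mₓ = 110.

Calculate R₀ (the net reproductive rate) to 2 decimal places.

135.13

Survivorship from birth: l_x = s_1·s_2·…·s_x.
  l_1 = 0.73000
  l_2 = 0.53290
  l_3 = 0.34106
  l_4 = 0.15689
  l_5 = 0.10668
  l_6 = 0.05868
  l_7 = 0.02640
R₀ = Σ l_x mₓ:
  age 1: 0.73000 × 0 = 0.0000
  age 2: 0.53290 × 89 = 47.4281
  age 3: 0.34106 × 141 = 48.0895
  age 4: 0.15689 × 10 = 1.5689
  age 5: 0.10668 × 111 = 11.8415
  age 6: 0.05868 × 397 = 23.2960
  age 7: 0.02640 × 110 = 2.9040
R₀ = 0.0000 + 47.4281 + 48.0895 + 1.5689 + 11.8415 + 23.2960 + 2.9040 = 135.1279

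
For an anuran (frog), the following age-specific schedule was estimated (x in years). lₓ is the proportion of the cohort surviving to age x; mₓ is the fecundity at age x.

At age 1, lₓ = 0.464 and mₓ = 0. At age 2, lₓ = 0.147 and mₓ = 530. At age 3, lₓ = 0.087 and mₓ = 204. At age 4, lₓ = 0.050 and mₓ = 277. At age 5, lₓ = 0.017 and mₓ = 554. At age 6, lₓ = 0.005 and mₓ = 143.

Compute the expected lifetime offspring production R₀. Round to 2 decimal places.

R₀ = Σ lₓ mₓ:
  age 1: 0.464 × 0 = 0.0000
  age 2: 0.147 × 530 = 77.9100
  age 3: 0.087 × 204 = 17.7480
  age 4: 0.050 × 277 = 13.8500
  age 5: 0.017 × 554 = 9.4180
  age 6: 0.005 × 143 = 0.7150
R₀ = 0.0000 + 77.9100 + 17.7480 + 13.8500 + 9.4180 + 0.7150 = 119.6410

119.64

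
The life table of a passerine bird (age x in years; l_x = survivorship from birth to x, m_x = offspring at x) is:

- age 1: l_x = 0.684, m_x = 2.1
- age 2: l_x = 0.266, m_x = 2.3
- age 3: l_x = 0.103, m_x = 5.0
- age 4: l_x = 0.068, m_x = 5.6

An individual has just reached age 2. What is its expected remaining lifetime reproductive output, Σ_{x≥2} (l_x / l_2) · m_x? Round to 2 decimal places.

5.67

l_2 = 0.266. Conditional survival from age 2 to x is l_x / l_2.
  x=2: (0.266/0.266) × 2.3 = 2.3000
  x=3: (0.103/0.266) × 5.0 = 1.9361
  x=4: (0.068/0.266) × 5.6 = 1.4316
Sum = 2.3000 + 1.9361 + 1.4316 = 5.6677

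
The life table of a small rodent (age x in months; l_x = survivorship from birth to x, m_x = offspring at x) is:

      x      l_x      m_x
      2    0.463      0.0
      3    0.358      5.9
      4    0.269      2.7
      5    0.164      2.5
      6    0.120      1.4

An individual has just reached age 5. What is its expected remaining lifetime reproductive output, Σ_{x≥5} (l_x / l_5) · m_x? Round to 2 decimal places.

l_5 = 0.164. Conditional survival from age 5 to x is l_x / l_5.
  x=5: (0.164/0.164) × 2.5 = 2.5000
  x=6: (0.120/0.164) × 1.4 = 1.0244
Sum = 2.5000 + 1.0244 = 3.5244

3.52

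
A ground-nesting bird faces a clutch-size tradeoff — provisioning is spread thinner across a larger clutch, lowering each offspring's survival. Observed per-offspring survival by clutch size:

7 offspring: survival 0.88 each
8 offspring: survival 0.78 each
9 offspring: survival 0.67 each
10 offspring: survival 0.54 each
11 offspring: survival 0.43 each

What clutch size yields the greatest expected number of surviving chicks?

8

Expected surviving chicks = c × s(c):
  c=7: 7 × 0.88 = 6.160
  c=8: 8 × 0.78 = 6.240
  c=9: 9 × 0.67 = 6.030
  c=10: 10 × 0.54 = 5.400
  c=11: 11 × 0.43 = 4.730
Maximum at c = 8 (6.240 surviving chicks).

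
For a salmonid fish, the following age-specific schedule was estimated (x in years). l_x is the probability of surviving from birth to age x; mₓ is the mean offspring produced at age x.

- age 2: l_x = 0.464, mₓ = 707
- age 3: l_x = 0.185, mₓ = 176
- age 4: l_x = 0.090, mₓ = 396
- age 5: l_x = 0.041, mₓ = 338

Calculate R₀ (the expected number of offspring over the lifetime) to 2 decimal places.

410.11

R₀ = Σ l_x mₓ:
  age 2: 0.464 × 707 = 328.0480
  age 3: 0.185 × 176 = 32.5600
  age 4: 0.090 × 396 = 35.6400
  age 5: 0.041 × 338 = 13.8580
R₀ = 328.0480 + 32.5600 + 35.6400 + 13.8580 = 410.1060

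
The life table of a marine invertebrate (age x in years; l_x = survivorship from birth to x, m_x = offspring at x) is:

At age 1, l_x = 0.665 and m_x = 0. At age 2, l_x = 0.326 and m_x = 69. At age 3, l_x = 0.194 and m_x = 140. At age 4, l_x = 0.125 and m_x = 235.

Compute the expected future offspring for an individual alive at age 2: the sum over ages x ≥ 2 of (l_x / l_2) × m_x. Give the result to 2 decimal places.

l_2 = 0.326. Conditional survival from age 2 to x is l_x / l_2.
  x=2: (0.326/0.326) × 69 = 69.0000
  x=3: (0.194/0.326) × 140 = 83.3129
  x=4: (0.125/0.326) × 235 = 90.1074
Sum = 69.0000 + 83.3129 + 90.1074 = 242.4202

242.42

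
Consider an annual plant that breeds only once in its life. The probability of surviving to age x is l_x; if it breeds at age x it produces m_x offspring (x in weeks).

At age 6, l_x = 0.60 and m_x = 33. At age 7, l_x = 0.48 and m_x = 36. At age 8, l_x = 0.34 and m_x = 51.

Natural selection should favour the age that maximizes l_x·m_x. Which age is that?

6

Expected offspring if breeding at age x = l_x × m_x:
  age 6: 0.60 × 33 = 19.800
  age 7: 0.48 × 36 = 17.280
  age 8: 0.34 × 51 = 17.340
Maximum at age 6 (19.800).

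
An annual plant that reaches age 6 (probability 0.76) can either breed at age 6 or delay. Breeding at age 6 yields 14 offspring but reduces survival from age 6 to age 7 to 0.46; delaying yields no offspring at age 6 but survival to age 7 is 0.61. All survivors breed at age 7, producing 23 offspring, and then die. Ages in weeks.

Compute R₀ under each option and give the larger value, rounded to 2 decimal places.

breed at age 6: R₀ = 0.76 × (14 + 0.46 × 23) = 0.76 × 24.5800 = 18.6808
delay to age 7: R₀ = 0.76 × (0.61 × 23) = 0.76 × 14.0300 = 10.6628
Higher: breed at age 6 (18.6808).

18.68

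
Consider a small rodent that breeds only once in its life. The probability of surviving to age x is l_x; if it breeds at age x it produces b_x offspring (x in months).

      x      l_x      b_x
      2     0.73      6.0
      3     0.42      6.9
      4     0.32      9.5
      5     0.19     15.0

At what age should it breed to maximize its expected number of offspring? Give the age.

Expected offspring if breeding at age x = l_x × b_x:
  age 2: 0.73 × 6.0 = 4.380
  age 3: 0.42 × 6.9 = 2.898
  age 4: 0.32 × 9.5 = 3.040
  age 5: 0.19 × 15.0 = 2.850
Maximum at age 2 (4.380).

2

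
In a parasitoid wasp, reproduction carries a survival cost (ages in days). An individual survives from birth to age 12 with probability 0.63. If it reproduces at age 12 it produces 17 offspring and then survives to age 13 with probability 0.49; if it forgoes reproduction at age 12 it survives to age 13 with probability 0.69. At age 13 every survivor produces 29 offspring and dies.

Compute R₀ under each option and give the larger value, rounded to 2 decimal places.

19.66

breed at age 12: R₀ = 0.63 × (17 + 0.49 × 29) = 0.63 × 31.2100 = 19.6623
delay to age 13: R₀ = 0.63 × (0.69 × 29) = 0.63 × 20.0100 = 12.6063
Higher: breed at age 12 (19.6623).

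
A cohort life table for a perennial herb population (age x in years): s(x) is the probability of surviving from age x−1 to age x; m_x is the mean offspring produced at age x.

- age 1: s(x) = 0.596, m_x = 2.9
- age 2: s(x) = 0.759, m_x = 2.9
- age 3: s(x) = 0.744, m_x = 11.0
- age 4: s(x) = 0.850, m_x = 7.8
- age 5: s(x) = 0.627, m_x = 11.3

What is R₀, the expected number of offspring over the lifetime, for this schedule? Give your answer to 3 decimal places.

11.001

Survivorship from birth: l_x = s_1·s_2·…·s_x.
  l_1 = 0.59600
  l_2 = 0.45236
  l_3 = 0.33656
  l_4 = 0.28607
  l_5 = 0.17937
R₀ = Σ l_x m_x:
  age 1: 0.59600 × 2.9 = 1.7284
  age 2: 0.45236 × 2.9 = 1.3118
  age 3: 0.33656 × 11.0 = 3.7022
  age 4: 0.28607 × 7.8 = 2.2313
  age 5: 0.17937 × 11.3 = 2.0269
R₀ = 1.7284 + 1.3118 + 3.7022 + 2.2313 + 2.0269 = 11.0006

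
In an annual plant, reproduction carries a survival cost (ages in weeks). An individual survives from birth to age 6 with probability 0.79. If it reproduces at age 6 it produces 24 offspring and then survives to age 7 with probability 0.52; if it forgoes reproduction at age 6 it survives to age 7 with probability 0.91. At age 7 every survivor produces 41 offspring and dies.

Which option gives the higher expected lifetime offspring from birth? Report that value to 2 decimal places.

breed at age 6: R₀ = 0.79 × (24 + 0.52 × 41) = 0.79 × 45.3200 = 35.8028
delay to age 7: R₀ = 0.79 × (0.91 × 41) = 0.79 × 37.3100 = 29.4749
Higher: breed at age 6 (35.8028).

35.80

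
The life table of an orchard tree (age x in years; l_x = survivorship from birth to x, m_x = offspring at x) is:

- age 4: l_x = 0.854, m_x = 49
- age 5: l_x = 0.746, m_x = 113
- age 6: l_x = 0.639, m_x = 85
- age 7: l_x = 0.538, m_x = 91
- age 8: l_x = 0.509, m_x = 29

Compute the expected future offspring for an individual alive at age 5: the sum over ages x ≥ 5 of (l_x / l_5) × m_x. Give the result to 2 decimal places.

l_5 = 0.746. Conditional survival from age 5 to x is l_x / l_5.
  x=5: (0.746/0.746) × 113 = 113.0000
  x=6: (0.639/0.746) × 85 = 72.8083
  x=7: (0.538/0.746) × 91 = 65.6273
  x=8: (0.509/0.746) × 29 = 19.7869
Sum = 113.0000 + 72.8083 + 65.6273 + 19.7869 = 271.2225

271.22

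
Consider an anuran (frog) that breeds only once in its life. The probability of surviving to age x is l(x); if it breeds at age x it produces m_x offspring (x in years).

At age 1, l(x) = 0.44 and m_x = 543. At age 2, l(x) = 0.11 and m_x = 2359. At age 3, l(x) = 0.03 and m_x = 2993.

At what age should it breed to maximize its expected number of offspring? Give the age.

Expected offspring if breeding at age x = l(x) × m_x:
  age 1: 0.44 × 543 = 238.920
  age 2: 0.11 × 2359 = 259.490
  age 3: 0.03 × 2993 = 89.790
Maximum at age 2 (259.490).

2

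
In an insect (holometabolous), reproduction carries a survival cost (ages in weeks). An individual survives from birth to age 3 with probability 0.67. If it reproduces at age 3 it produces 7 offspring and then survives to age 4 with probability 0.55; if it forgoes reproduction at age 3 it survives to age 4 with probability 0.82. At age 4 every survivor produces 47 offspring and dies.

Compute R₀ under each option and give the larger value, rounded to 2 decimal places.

breed at age 3: R₀ = 0.67 × (7 + 0.55 × 47) = 0.67 × 32.8500 = 22.0095
delay to age 4: R₀ = 0.67 × (0.82 × 47) = 0.67 × 38.5400 = 25.8218
Higher: delay to age 4 (25.8218).

25.82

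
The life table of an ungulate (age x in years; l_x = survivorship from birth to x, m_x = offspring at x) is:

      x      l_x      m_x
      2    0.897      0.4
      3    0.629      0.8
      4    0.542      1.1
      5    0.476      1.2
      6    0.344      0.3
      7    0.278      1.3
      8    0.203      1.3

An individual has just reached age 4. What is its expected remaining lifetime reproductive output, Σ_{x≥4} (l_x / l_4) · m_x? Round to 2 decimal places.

3.50

l_4 = 0.542. Conditional survival from age 4 to x is l_x / l_4.
  x=4: (0.542/0.542) × 1.1 = 1.1000
  x=5: (0.476/0.542) × 1.2 = 1.0539
  x=6: (0.344/0.542) × 0.3 = 0.1904
  x=7: (0.278/0.542) × 1.3 = 0.6668
  x=8: (0.203/0.542) × 1.3 = 0.4869
Sum = 1.1000 + 1.0539 + 0.1904 + 0.6668 + 0.4869 = 3.4980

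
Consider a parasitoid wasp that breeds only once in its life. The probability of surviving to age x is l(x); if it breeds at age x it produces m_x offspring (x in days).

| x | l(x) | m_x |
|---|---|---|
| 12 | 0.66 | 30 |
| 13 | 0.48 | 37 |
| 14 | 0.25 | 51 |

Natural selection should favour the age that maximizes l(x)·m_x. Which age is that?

Expected offspring if breeding at age x = l(x) × m_x:
  age 12: 0.66 × 30 = 19.800
  age 13: 0.48 × 37 = 17.760
  age 14: 0.25 × 51 = 12.750
Maximum at age 12 (19.800).

12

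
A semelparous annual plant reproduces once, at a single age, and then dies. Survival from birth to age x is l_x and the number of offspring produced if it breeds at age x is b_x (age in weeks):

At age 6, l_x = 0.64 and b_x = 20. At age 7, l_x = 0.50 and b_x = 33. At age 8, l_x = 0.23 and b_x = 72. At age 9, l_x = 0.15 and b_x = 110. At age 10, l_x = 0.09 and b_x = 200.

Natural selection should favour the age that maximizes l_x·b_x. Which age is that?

10

Expected offspring if breeding at age x = l_x × b_x:
  age 6: 0.64 × 20 = 12.800
  age 7: 0.50 × 33 = 16.500
  age 8: 0.23 × 72 = 16.560
  age 9: 0.15 × 110 = 16.500
  age 10: 0.09 × 200 = 18.000
Maximum at age 10 (18.000).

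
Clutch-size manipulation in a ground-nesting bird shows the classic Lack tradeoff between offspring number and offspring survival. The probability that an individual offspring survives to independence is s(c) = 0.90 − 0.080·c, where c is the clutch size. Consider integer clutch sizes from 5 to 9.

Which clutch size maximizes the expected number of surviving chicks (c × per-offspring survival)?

6

Expected surviving chicks = c × s(c):
  c=5: 5 × 0.500 = 2.500
  c=6: 6 × 0.420 = 2.520
  c=7: 7 × 0.340 = 2.380
  c=8: 8 × 0.260 = 2.080
  c=9: 9 × 0.180 = 1.620
Maximum at c = 6 (2.520 surviving chicks).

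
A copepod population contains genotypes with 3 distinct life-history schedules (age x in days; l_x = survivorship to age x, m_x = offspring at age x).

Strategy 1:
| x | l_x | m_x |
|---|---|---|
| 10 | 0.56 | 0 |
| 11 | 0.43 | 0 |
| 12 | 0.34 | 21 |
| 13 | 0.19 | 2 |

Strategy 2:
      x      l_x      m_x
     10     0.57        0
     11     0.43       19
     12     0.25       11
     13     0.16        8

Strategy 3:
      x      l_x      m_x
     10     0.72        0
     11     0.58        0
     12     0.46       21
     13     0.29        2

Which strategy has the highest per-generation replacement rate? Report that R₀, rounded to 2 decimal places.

12.20

Strategy 1: R₀ = 0.56×0 + 0.43×0 + 0.34×21 + 0.19×2 = 7.5200
Strategy 2: R₀ = 0.57×0 + 0.43×19 + 0.25×11 + 0.16×8 = 12.2000
Strategy 3: R₀ = 0.72×0 + 0.58×0 + 0.46×21 + 0.29×2 = 10.2400
Highest R₀: strategy 2 with 12.2000.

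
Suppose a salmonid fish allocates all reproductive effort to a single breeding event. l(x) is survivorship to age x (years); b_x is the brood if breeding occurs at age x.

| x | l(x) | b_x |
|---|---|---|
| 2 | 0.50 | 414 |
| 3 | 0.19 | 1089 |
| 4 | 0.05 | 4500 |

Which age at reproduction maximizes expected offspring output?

4

Expected offspring if breeding at age x = l(x) × b_x:
  age 2: 0.50 × 414 = 207.000
  age 3: 0.19 × 1089 = 206.910
  age 4: 0.05 × 4500 = 225.000
Maximum at age 4 (225.000).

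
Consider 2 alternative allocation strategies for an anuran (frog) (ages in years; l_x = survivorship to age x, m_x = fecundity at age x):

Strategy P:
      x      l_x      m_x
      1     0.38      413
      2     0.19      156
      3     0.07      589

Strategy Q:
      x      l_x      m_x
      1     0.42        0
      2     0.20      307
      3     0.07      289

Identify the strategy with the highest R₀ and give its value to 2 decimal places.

Strategy P: R₀ = 0.38×413 + 0.19×156 + 0.07×589 = 227.8100
Strategy Q: R₀ = 0.42×0 + 0.20×307 + 0.07×289 = 81.6300
Highest R₀: strategy P with 227.8100.

227.81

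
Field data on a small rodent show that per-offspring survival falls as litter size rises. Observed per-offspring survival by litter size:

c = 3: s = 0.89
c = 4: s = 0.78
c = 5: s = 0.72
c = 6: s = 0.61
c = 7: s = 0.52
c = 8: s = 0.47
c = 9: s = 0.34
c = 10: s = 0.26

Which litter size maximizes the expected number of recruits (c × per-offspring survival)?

Expected recruits = c × s(c):
  c=3: 3 × 0.89 = 2.670
  c=4: 4 × 0.78 = 3.120
  c=5: 5 × 0.72 = 3.600
  c=6: 6 × 0.61 = 3.660
  c=7: 7 × 0.52 = 3.640
  c=8: 8 × 0.47 = 3.760
  c=9: 9 × 0.34 = 3.060
  c=10: 10 × 0.26 = 2.600
Maximum at c = 8 (3.760 recruits).

8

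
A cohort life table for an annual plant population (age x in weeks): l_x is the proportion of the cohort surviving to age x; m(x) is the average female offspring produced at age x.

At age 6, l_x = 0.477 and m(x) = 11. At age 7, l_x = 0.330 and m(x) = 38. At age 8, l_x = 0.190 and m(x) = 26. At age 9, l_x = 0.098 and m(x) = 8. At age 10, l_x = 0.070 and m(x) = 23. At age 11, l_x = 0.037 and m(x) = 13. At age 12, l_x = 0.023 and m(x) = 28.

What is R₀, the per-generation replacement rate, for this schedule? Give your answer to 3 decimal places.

26.246

R₀ = Σ l_x m(x):
  age 6: 0.477 × 11 = 5.2470
  age 7: 0.330 × 38 = 12.5400
  age 8: 0.190 × 26 = 4.9400
  age 9: 0.098 × 8 = 0.7840
  age 10: 0.070 × 23 = 1.6100
  age 11: 0.037 × 13 = 0.4810
  age 12: 0.023 × 28 = 0.6440
R₀ = 5.2470 + 12.5400 + 4.9400 + 0.7840 + 1.6100 + 0.4810 + 0.6440 = 26.2460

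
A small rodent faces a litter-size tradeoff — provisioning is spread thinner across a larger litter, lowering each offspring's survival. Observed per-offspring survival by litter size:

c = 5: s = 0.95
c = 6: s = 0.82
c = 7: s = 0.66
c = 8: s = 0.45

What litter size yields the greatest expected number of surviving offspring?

Expected surviving offspring = c × s(c):
  c=5: 5 × 0.95 = 4.750
  c=6: 6 × 0.82 = 4.920
  c=7: 7 × 0.66 = 4.620
  c=8: 8 × 0.45 = 3.600
Maximum at c = 6 (4.920 surviving offspring).

6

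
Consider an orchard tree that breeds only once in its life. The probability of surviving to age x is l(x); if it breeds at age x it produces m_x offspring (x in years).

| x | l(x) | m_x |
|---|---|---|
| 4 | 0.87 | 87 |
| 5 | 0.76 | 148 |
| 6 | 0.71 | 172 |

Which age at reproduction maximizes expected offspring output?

6

Expected offspring if breeding at age x = l(x) × m_x:
  age 4: 0.87 × 87 = 75.690
  age 5: 0.76 × 148 = 112.480
  age 6: 0.71 × 172 = 122.120
Maximum at age 6 (122.120).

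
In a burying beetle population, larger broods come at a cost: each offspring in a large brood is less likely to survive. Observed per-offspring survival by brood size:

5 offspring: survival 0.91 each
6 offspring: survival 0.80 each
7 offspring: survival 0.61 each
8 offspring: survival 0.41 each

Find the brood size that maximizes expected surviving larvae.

Expected surviving larvae = c × s(c):
  c=5: 5 × 0.91 = 4.550
  c=6: 6 × 0.80 = 4.800
  c=7: 7 × 0.61 = 4.270
  c=8: 8 × 0.41 = 3.280
Maximum at c = 6 (4.800 surviving larvae).

6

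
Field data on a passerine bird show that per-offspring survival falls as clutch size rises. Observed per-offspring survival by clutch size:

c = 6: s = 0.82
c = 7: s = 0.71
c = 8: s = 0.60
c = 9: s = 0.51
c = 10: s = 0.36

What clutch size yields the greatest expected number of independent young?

Expected independent young = c × s(c):
  c=6: 6 × 0.82 = 4.920
  c=7: 7 × 0.71 = 4.970
  c=8: 8 × 0.60 = 4.800
  c=9: 9 × 0.51 = 4.590
  c=10: 10 × 0.36 = 3.600
Maximum at c = 7 (4.970 independent young).

7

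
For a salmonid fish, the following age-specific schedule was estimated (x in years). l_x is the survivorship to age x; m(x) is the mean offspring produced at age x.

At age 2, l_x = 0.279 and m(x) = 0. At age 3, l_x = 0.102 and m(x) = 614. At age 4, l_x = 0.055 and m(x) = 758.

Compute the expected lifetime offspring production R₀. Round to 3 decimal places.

R₀ = Σ l_x m(x):
  age 2: 0.279 × 0 = 0.0000
  age 3: 0.102 × 614 = 62.6280
  age 4: 0.055 × 758 = 41.6900
R₀ = 0.0000 + 62.6280 + 41.6900 = 104.3180

104.318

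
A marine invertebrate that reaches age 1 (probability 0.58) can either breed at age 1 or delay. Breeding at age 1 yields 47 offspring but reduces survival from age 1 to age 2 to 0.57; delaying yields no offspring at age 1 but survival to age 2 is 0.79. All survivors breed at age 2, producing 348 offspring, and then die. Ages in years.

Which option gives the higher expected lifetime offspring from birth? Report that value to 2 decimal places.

159.45

breed at age 1: R₀ = 0.58 × (47 + 0.57 × 348) = 0.58 × 245.3600 = 142.3088
delay to age 2: R₀ = 0.58 × (0.79 × 348) = 0.58 × 274.9200 = 159.4536
Higher: delay to age 2 (159.4536).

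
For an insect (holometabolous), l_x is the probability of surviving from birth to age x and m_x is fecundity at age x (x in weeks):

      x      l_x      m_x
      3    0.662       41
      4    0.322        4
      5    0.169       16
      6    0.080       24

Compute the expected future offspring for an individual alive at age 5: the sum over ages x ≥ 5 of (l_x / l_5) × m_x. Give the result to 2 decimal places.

27.36

l_5 = 0.169. Conditional survival from age 5 to x is l_x / l_5.
  x=5: (0.169/0.169) × 16 = 16.0000
  x=6: (0.080/0.169) × 24 = 11.3609
Sum = 16.0000 + 11.3609 = 27.3609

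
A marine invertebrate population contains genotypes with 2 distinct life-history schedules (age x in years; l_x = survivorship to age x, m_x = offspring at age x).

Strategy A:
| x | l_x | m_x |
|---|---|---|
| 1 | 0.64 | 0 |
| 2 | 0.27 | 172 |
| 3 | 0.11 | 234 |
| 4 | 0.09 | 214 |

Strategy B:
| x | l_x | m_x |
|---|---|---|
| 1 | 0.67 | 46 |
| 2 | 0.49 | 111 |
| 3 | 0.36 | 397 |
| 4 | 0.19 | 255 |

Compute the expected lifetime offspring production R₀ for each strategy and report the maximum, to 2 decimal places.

Strategy A: R₀ = 0.64×0 + 0.27×172 + 0.11×234 + 0.09×214 = 91.4400
Strategy B: R₀ = 0.67×46 + 0.49×111 + 0.36×397 + 0.19×255 = 276.5800
Highest R₀: strategy B with 276.5800.

276.58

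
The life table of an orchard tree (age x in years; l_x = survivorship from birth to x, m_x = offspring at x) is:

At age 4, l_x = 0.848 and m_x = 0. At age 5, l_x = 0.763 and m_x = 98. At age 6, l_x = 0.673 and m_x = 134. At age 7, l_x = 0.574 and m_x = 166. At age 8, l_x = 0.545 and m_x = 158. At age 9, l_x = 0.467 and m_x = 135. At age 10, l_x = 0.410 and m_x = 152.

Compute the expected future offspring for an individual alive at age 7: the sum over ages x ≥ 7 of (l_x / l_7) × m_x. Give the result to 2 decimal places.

534.42

l_7 = 0.574. Conditional survival from age 7 to x is l_x / l_7.
  x=7: (0.574/0.574) × 166 = 166.0000
  x=8: (0.545/0.574) × 158 = 150.0174
  x=9: (0.467/0.574) × 135 = 109.8345
  x=10: (0.410/0.574) × 152 = 108.5714
Sum = 166.0000 + 150.0174 + 109.8345 + 108.5714 = 534.4233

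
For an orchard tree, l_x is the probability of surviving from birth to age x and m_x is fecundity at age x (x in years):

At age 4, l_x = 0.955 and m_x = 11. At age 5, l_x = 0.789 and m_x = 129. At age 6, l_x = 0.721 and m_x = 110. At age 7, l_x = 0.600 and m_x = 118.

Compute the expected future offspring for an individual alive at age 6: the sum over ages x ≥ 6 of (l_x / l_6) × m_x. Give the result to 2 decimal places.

l_6 = 0.721. Conditional survival from age 6 to x is l_x / l_6.
  x=6: (0.721/0.721) × 110 = 110.0000
  x=7: (0.600/0.721) × 118 = 98.1969
Sum = 110.0000 + 98.1969 = 208.1969

208.20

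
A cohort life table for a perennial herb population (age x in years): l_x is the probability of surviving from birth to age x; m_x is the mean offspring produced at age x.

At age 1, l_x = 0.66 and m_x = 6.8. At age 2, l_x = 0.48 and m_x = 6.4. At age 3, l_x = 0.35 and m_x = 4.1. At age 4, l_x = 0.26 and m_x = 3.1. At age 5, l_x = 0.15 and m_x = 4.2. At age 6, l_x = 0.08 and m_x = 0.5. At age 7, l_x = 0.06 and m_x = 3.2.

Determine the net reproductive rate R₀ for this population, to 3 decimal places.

R₀ = Σ l_x m_x:
  age 1: 0.66 × 6.8 = 4.4880
  age 2: 0.48 × 6.4 = 3.0720
  age 3: 0.35 × 4.1 = 1.4350
  age 4: 0.26 × 3.1 = 0.8060
  age 5: 0.15 × 4.2 = 0.6300
  age 6: 0.08 × 0.5 = 0.0400
  age 7: 0.06 × 3.2 = 0.1920
R₀ = 4.4880 + 3.0720 + 1.4350 + 0.8060 + 0.6300 + 0.0400 + 0.1920 = 10.6630

10.663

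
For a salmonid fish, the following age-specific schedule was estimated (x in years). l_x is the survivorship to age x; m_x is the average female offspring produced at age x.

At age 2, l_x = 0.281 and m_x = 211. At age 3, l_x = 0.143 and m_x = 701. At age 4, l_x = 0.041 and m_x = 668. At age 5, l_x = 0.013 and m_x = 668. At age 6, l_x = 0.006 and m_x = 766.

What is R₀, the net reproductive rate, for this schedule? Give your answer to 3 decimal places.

R₀ = Σ l_x m_x:
  age 2: 0.281 × 211 = 59.2910
  age 3: 0.143 × 701 = 100.2430
  age 4: 0.041 × 668 = 27.3880
  age 5: 0.013 × 668 = 8.6840
  age 6: 0.006 × 766 = 4.5960
R₀ = 59.2910 + 100.2430 + 27.3880 + 8.6840 + 4.5960 = 200.2020

200.202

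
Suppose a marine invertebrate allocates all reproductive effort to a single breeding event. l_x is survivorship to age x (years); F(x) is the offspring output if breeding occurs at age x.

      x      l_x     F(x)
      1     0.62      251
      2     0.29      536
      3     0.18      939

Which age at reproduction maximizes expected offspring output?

Expected offspring if breeding at age x = l_x × F(x):
  age 1: 0.62 × 251 = 155.620
  age 2: 0.29 × 536 = 155.440
  age 3: 0.18 × 939 = 169.020
Maximum at age 3 (169.020).

3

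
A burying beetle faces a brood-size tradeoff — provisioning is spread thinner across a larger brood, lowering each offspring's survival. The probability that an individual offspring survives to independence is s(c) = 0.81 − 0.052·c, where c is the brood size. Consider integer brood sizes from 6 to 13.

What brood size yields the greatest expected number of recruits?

8

Expected recruits = c × s(c):
  c=6: 6 × 0.498 = 2.988
  c=7: 7 × 0.446 = 3.122
  c=8: 8 × 0.394 = 3.152
  c=9: 9 × 0.342 = 3.078
  c=10: 10 × 0.290 = 2.900
  c=11: 11 × 0.238 = 2.618
  c=12: 12 × 0.186 = 2.232
  c=13: 13 × 0.134 = 1.742
Maximum at c = 8 (3.152 recruits).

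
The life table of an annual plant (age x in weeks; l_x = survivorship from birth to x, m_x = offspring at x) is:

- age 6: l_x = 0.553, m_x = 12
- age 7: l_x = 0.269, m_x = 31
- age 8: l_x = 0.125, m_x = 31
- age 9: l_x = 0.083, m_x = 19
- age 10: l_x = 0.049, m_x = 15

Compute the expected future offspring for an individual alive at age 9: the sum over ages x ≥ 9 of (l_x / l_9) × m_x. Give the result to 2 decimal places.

l_9 = 0.083. Conditional survival from age 9 to x is l_x / l_9.
  x=9: (0.083/0.083) × 19 = 19.0000
  x=10: (0.049/0.083) × 15 = 8.8554
Sum = 19.0000 + 8.8554 = 27.8554

27.86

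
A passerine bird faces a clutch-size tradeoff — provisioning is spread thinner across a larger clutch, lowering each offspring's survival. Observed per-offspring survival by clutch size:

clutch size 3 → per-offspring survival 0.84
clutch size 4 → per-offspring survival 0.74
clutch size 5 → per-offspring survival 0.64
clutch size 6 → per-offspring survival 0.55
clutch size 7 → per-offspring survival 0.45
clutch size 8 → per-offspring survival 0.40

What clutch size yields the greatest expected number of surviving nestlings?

Expected surviving nestlings = c × s(c):
  c=3: 3 × 0.84 = 2.520
  c=4: 4 × 0.74 = 2.960
  c=5: 5 × 0.64 = 3.200
  c=6: 6 × 0.55 = 3.300
  c=7: 7 × 0.45 = 3.150
  c=8: 8 × 0.40 = 3.200
Maximum at c = 6 (3.300 surviving nestlings).

6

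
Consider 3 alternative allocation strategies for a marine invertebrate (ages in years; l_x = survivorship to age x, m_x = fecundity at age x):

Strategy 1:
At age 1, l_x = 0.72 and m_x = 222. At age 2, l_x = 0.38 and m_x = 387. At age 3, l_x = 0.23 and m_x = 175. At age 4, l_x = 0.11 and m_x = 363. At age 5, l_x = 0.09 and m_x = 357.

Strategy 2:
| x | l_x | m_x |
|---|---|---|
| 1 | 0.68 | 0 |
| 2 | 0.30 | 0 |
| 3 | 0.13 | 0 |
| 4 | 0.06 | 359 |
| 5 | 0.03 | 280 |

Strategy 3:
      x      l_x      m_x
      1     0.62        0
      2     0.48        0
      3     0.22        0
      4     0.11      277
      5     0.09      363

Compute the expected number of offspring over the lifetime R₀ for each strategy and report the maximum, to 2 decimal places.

419.21

Strategy 1: R₀ = 0.72×222 + 0.38×387 + 0.23×175 + 0.11×363 + 0.09×357 = 419.2100
Strategy 2: R₀ = 0.68×0 + 0.30×0 + 0.13×0 + 0.06×359 + 0.03×280 = 29.9400
Strategy 3: R₀ = 0.62×0 + 0.48×0 + 0.22×0 + 0.11×277 + 0.09×363 = 63.1400
Highest R₀: strategy 1 with 419.2100.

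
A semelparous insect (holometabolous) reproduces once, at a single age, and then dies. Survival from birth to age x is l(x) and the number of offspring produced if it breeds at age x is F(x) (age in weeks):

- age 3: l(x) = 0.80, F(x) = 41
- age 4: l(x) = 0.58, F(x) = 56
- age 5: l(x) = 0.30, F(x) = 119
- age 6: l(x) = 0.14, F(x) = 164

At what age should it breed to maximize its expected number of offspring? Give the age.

Expected offspring if breeding at age x = l(x) × F(x):
  age 3: 0.80 × 41 = 32.800
  age 4: 0.58 × 56 = 32.480
  age 5: 0.30 × 119 = 35.700
  age 6: 0.14 × 164 = 22.960
Maximum at age 5 (35.700).

5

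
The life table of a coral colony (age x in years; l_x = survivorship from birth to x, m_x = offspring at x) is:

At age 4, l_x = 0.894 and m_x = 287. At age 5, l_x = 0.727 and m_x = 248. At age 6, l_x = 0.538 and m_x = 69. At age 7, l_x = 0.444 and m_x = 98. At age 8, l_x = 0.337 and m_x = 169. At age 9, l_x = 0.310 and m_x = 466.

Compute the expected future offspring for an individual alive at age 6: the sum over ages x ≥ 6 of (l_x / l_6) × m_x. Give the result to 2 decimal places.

524.25

l_6 = 0.538. Conditional survival from age 6 to x is l_x / l_6.
  x=6: (0.538/0.538) × 69 = 69.0000
  x=7: (0.444/0.538) × 98 = 80.8773
  x=8: (0.337/0.538) × 169 = 105.8606
  x=9: (0.310/0.538) × 466 = 268.5130
Sum = 69.0000 + 80.8773 + 105.8606 + 268.5130 = 524.2509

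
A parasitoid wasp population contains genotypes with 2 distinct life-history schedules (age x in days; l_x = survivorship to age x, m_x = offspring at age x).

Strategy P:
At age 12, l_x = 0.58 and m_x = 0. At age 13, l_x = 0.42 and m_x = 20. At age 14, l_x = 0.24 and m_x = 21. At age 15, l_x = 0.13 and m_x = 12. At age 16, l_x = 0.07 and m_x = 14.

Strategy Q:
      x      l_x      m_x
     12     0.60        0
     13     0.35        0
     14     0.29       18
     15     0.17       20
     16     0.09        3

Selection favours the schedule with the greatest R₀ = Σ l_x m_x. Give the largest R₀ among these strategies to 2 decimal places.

15.98

Strategy P: R₀ = 0.58×0 + 0.42×20 + 0.24×21 + 0.13×12 + 0.07×14 = 15.9800
Strategy Q: R₀ = 0.60×0 + 0.35×0 + 0.29×18 + 0.17×20 + 0.09×3 = 8.8900
Highest R₀: strategy P with 15.9800.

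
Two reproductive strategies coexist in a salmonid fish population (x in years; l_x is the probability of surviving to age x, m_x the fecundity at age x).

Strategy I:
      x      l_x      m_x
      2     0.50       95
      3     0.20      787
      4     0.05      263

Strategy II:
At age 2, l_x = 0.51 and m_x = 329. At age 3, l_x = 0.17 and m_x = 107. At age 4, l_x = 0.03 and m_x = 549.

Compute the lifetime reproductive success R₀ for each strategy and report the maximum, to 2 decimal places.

Strategy I: R₀ = 0.50×95 + 0.20×787 + 0.05×263 = 218.0500
Strategy II: R₀ = 0.51×329 + 0.17×107 + 0.03×549 = 202.4500
Highest R₀: strategy I with 218.0500.

218.05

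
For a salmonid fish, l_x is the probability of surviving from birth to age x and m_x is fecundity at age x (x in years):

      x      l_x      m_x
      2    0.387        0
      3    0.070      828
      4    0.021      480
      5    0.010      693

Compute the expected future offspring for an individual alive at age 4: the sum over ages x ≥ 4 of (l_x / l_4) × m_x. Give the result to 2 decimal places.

810.00

l_4 = 0.021. Conditional survival from age 4 to x is l_x / l_4.
  x=4: (0.021/0.021) × 480 = 480.0000
  x=5: (0.010/0.021) × 693 = 330.0000
Sum = 480.0000 + 330.0000 = 810.0000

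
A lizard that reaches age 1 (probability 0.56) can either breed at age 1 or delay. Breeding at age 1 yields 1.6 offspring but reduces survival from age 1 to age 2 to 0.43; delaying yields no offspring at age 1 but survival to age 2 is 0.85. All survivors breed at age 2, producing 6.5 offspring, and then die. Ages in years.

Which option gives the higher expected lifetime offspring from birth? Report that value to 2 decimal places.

breed at age 1: R₀ = 0.56 × (1.6 + 0.43 × 6.5) = 0.56 × 4.3950 = 2.4612
delay to age 2: R₀ = 0.56 × (0.85 × 6.5) = 0.56 × 5.5250 = 3.0940
Higher: delay to age 2 (3.0940).

3.09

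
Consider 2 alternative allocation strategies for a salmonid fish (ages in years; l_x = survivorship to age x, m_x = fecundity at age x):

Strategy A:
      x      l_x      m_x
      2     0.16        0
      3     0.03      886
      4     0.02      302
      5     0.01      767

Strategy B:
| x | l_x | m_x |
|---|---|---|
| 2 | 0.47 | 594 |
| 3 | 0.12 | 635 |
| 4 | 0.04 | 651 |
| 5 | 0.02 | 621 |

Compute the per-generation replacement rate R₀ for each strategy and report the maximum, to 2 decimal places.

Strategy A: R₀ = 0.16×0 + 0.03×886 + 0.02×302 + 0.01×767 = 40.2900
Strategy B: R₀ = 0.47×594 + 0.12×635 + 0.04×651 + 0.02×621 = 393.8400
Highest R₀: strategy B with 393.8400.

393.84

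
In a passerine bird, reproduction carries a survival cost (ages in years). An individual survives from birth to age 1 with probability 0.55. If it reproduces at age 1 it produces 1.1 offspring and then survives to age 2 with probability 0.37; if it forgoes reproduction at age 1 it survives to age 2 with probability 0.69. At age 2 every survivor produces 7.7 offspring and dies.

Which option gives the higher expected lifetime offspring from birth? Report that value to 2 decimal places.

2.92

breed at age 1: R₀ = 0.55 × (1.1 + 0.37 × 7.7) = 0.55 × 3.9490 = 2.1720
delay to age 2: R₀ = 0.55 × (0.69 × 7.7) = 0.55 × 5.3130 = 2.9222
Higher: delay to age 2 (2.9222).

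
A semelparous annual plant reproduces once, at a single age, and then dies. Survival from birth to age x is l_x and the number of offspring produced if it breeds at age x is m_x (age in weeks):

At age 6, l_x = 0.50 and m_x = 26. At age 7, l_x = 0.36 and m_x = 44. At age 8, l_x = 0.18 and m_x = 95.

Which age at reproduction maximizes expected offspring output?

8

Expected offspring if breeding at age x = l_x × m_x:
  age 6: 0.50 × 26 = 13.000
  age 7: 0.36 × 44 = 15.840
  age 8: 0.18 × 95 = 17.100
Maximum at age 8 (17.100).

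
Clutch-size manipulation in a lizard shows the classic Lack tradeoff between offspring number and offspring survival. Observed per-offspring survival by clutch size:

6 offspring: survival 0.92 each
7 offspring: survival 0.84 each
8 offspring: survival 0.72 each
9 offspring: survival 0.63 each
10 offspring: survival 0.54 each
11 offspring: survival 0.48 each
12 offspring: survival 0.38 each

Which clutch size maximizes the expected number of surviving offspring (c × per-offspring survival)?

Expected surviving offspring = c × s(c):
  c=6: 6 × 0.92 = 5.520
  c=7: 7 × 0.84 = 5.880
  c=8: 8 × 0.72 = 5.760
  c=9: 9 × 0.63 = 5.670
  c=10: 10 × 0.54 = 5.400
  c=11: 11 × 0.48 = 5.280
  c=12: 12 × 0.38 = 4.560
Maximum at c = 7 (5.880 surviving offspring).

7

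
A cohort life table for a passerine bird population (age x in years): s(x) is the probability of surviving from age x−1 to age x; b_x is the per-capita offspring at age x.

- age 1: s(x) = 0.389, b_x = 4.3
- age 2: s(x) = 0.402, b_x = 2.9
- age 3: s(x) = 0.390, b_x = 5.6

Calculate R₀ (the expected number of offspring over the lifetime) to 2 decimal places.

Survivorship from birth: l_x = s_1·s_2·…·s_x.
  l_1 = 0.38900
  l_2 = 0.15638
  l_3 = 0.06099
R₀ = Σ l_x b_x:
  age 1: 0.38900 × 4.3 = 1.6727
  age 2: 0.15638 × 2.9 = 0.4535
  age 3: 0.06099 × 5.6 = 0.3415
R₀ = 1.6727 + 0.4535 + 0.3415 = 2.4677

2.47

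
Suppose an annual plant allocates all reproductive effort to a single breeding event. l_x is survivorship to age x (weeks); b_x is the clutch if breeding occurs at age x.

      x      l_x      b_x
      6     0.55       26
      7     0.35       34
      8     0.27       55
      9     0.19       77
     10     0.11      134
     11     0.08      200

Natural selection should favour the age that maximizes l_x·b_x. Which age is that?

Expected offspring if breeding at age x = l_x × b_x:
  age 6: 0.55 × 26 = 14.300
  age 7: 0.35 × 34 = 11.900
  age 8: 0.27 × 55 = 14.850
  age 9: 0.19 × 77 = 14.630
  age 10: 0.11 × 134 = 14.740
  age 11: 0.08 × 200 = 16.000
Maximum at age 11 (16.000).

11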